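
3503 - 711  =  2792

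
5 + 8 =13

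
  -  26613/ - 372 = 71+ 67/124 = 71.54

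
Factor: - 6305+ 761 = -5544 = - 2^3*3^2 * 7^1*11^1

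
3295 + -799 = 2496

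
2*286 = 572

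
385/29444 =385/29444 = 0.01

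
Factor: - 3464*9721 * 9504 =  -320033362176  =  - 2^8*3^3*11^1*433^1*9721^1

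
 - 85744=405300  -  491044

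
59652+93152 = 152804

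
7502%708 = 422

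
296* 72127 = 21349592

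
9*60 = 540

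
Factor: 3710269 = 1039^1*3571^1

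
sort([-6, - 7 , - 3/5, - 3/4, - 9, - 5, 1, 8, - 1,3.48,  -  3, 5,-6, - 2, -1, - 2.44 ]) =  [- 9, - 7,-6, -6 , - 5, - 3, - 2.44, - 2, - 1, - 1, - 3/4, - 3/5,  1, 3.48,5, 8 ]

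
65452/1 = 65452 = 65452.00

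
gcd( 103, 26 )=1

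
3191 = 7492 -4301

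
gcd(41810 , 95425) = 5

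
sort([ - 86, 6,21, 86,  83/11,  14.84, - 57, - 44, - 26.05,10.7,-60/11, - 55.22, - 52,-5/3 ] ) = [ - 86, - 57, - 55.22, - 52, - 44,-26.05,-60/11,-5/3,6, 83/11, 10.7 , 14.84 , 21, 86 ]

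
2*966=1932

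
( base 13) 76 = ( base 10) 97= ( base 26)3j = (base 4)1201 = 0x61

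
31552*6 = 189312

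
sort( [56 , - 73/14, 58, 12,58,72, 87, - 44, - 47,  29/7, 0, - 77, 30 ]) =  [ - 77,  -  47,-44, - 73/14, 0, 29/7,12, 30,56 , 58, 58, 72, 87 ] 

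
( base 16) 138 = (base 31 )A2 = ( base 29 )AM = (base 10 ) 312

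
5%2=1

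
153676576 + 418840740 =572517316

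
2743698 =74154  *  37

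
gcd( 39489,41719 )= 1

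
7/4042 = 7/4042 = 0.00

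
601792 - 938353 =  - 336561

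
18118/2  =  9059 = 9059.00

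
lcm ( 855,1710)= 1710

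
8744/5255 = 1 + 3489/5255 = 1.66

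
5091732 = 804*6333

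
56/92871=56/92871 = 0.00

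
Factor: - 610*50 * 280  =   - 8540000= - 2^5*5^4*7^1*61^1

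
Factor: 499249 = 433^1 *1153^1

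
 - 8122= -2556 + -5566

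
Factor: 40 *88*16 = 56320 = 2^10*5^1*11^1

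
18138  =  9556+8582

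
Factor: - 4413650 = - 2^1*5^2*41^1*2153^1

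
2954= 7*422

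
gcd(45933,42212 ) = 61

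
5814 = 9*646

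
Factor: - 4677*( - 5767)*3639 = 98152050501 = 3^2*73^1*79^1*1213^1*1559^1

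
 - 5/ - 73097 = 5/73097 = 0.00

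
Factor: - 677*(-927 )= 627579=3^2*103^1*677^1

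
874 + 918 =1792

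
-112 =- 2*56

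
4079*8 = 32632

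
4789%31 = 15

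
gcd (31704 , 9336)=24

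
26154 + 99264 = 125418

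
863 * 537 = 463431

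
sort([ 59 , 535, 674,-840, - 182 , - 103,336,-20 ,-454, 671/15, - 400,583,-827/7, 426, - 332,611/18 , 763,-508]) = [ - 840, - 508, - 454, - 400,- 332,-182, - 827/7,- 103, - 20,611/18,671/15,59, 336, 426, 535, 583, 674, 763]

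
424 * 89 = 37736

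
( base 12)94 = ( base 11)A2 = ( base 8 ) 160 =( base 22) 52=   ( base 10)112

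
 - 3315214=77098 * ( - 43)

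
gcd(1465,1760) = 5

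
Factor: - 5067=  - 3^2*563^1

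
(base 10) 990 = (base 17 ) 374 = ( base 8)1736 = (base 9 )1320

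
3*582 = 1746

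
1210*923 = 1116830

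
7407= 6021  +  1386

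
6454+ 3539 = 9993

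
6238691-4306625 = 1932066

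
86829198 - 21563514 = 65265684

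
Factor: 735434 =2^1*7^1 * 131^1*401^1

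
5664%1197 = 876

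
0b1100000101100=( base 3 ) 22111012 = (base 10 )6188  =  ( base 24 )ahk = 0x182C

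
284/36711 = 284/36711 = 0.01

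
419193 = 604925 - 185732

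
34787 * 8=278296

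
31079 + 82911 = 113990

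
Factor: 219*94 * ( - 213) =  - 4384818  =  - 2^1 *3^2 * 47^1*71^1*73^1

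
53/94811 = 53/94811  =  0.00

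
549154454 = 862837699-313683245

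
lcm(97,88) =8536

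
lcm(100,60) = 300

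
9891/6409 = 1+ 3482/6409  =  1.54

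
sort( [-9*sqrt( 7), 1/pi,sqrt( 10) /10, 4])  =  [- 9*sqrt( 7), sqrt ( 10)/10, 1/pi, 4 ]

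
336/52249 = 336/52249 = 0.01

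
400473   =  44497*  9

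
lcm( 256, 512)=512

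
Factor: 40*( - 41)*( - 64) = 104960= 2^9 *5^1*41^1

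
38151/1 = 38151 =38151.00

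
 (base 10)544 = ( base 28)jc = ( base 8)1040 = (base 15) 264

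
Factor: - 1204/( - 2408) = 1/2 = 2^( - 1)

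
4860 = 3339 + 1521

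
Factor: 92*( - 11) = -2^2*11^1*23^1 = - 1012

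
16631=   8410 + 8221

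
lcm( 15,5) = 15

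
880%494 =386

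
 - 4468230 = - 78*57285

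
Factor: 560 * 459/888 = 2^1*3^2*5^1*7^1*17^1*37^( - 1)= 10710/37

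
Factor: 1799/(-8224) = -2^( - 5 )*7^1 = - 7/32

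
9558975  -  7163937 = 2395038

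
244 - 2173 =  - 1929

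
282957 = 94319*3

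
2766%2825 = 2766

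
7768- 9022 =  - 1254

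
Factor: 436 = 2^2*109^1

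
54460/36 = 13615/9=1512.78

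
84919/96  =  84919/96 = 884.57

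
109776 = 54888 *2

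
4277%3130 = 1147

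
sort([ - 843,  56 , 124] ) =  [ - 843 , 56, 124 ] 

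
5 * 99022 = 495110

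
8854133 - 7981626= 872507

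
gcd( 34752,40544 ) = 5792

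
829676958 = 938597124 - 108920166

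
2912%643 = 340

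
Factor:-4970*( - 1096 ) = 5447120 = 2^4*5^1*7^1*71^1*137^1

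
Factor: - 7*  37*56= - 2^3*7^2*37^1 = - 14504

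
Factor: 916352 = 2^7*7159^1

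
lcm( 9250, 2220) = 55500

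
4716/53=88+52/53 = 88.98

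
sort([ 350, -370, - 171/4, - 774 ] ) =[ - 774, - 370, - 171/4,350]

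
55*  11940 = 656700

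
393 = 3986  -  3593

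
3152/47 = 3152/47 = 67.06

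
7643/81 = 94  +  29/81 = 94.36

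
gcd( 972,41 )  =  1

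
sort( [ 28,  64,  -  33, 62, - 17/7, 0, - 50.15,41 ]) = [ - 50.15, - 33 , - 17/7,0,28,41, 62, 64 ]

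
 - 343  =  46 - 389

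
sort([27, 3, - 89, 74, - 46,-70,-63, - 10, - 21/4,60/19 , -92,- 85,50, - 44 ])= [ - 92, - 89, - 85,-70, - 63, - 46, -44, - 10, - 21/4, 3, 60/19, 27, 50, 74]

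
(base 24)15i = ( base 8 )1312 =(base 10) 714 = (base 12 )4B6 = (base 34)l0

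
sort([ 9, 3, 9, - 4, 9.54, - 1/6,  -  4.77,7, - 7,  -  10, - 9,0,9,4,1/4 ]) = [ - 10, - 9,-7, - 4.77, - 4, - 1/6, 0,1/4,3 , 4, 7, 9,9,9, 9.54 ]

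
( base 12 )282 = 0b110000010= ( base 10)386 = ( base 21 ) I8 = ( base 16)182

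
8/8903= 8/8903 = 0.00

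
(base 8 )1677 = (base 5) 12314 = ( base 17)357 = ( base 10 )959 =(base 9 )1275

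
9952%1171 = 584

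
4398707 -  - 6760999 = 11159706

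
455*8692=3954860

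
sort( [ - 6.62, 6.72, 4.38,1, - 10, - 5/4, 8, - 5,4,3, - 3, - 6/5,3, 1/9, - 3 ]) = [-10, - 6.62, - 5, -3,- 3, - 5/4, - 6/5,1/9, 1, 3, 3, 4,4.38 , 6.72, 8]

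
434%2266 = 434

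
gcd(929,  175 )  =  1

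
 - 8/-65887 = 8/65887= 0.00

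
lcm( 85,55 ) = 935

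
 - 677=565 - 1242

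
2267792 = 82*27656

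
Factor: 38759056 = 2^4*7^1*401^1 * 863^1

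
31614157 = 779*40583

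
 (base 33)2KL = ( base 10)2859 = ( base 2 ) 101100101011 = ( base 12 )17a3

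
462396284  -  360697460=101698824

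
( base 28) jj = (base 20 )17b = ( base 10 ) 551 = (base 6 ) 2315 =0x227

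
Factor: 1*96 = 96=   2^5*3^1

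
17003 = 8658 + 8345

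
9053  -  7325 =1728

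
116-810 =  - 694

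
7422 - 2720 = 4702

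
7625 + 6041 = 13666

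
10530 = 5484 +5046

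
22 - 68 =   -  46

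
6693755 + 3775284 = 10469039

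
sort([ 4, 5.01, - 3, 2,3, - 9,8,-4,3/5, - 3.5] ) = [-9, - 4, - 3.5, - 3, 3/5,2, 3, 4,  5.01,8]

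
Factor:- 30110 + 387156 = 2^1*167^1*1069^1 = 357046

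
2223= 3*741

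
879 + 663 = 1542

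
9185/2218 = 4+313/2218 = 4.14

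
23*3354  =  77142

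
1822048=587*3104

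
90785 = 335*271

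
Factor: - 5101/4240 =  - 2^ ( - 4 )*5^( - 1)*53^(  -  1)*5101^1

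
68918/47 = 1466+16/47 = 1466.34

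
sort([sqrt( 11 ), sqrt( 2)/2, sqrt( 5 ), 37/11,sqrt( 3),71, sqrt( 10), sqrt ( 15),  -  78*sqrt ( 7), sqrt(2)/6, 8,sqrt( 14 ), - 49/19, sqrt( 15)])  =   [  -  78*sqrt( 7), - 49/19, sqrt( 2 ) /6, sqrt(2 )/2,  sqrt( 3 ),sqrt(5 ), sqrt (10 ), sqrt( 11), 37/11,sqrt( 14), sqrt( 15),sqrt( 15), 8, 71]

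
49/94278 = 49/94278= 0.00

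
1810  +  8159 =9969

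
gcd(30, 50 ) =10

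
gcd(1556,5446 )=778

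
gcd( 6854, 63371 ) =1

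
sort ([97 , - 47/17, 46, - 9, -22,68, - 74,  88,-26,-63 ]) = [ - 74, - 63, - 26,  -  22, - 9, - 47/17,  46, 68, 88,97]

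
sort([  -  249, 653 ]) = [ - 249,653] 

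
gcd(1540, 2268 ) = 28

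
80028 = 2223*36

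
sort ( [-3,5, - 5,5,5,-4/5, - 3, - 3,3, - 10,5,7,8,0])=[ - 10,  -  5, - 3  , - 3, - 3,-4/5,0,3,5 , 5,  5, 5, 7,8 ] 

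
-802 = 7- 809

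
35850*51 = 1828350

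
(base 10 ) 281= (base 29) 9k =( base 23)C5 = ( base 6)1145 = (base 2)100011001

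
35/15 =7/3 = 2.33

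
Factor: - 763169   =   - 11^1*69379^1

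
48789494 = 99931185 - 51141691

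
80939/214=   80939/214 =378.22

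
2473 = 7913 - 5440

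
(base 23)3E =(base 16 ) 53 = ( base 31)2L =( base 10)83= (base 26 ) 35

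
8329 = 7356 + 973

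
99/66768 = 33/22256 = 0.00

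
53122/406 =130  +  171/203 =130.84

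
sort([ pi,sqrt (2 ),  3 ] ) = [sqrt( 2 ),3, pi]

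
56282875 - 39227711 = 17055164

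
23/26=23/26  =  0.88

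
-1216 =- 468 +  - 748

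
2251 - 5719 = - 3468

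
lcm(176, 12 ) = 528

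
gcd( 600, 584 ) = 8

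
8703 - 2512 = 6191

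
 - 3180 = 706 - 3886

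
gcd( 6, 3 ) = 3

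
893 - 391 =502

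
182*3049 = 554918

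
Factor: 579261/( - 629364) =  - 659/716 = - 2^( -2)*179^( - 1 ) * 659^1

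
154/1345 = 154/1345=0.11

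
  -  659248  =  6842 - 666090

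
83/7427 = 83/7427 = 0.01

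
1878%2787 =1878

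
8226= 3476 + 4750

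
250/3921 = 250/3921 = 0.06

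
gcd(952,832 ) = 8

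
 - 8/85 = -8/85 = - 0.09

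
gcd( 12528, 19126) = 2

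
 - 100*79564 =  - 7956400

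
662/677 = 662/677 = 0.98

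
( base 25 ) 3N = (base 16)62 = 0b1100010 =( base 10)98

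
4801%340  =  41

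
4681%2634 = 2047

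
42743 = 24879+17864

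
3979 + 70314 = 74293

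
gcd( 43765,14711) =1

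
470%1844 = 470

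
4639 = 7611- 2972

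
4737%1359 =660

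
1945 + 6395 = 8340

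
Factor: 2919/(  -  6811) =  - 3/7 = - 3^1 *7^( - 1 ) 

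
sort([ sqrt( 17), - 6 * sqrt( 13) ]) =[ - 6*sqrt(13) , sqrt( 17 ) ] 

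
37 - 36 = 1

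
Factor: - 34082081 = -11^1*3098371^1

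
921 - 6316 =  - 5395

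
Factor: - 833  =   - 7^2*17^1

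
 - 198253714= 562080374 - 760334088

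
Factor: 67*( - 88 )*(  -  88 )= 518848 = 2^6*11^2*67^1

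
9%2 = 1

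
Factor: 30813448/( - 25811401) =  - 2^3*7^( - 1)*11^( - 1)*157^1*24533^1*335213^(-1)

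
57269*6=343614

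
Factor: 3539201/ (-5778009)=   -  3^( - 2 )* 43^1*401^ (-1 ) *1601^(-1 ) * 82307^1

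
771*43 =33153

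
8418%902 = 300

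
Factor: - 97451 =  -19^1* 23^1 * 223^1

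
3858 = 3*1286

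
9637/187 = 51 + 100/187 = 51.53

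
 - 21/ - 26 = 21/26 = 0.81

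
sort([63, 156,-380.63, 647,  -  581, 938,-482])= [  -  581,-482,-380.63, 63, 156, 647, 938]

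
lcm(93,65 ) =6045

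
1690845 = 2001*845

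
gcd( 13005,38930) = 85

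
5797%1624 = 925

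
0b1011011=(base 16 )5B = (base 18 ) 51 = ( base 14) 67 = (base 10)91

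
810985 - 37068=773917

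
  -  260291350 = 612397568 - 872688918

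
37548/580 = 9387/145 =64.74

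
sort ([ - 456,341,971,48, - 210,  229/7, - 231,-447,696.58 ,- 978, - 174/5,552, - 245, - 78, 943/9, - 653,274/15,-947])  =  [- 978, - 947, - 653, - 456,- 447, - 245, - 231,-210,-78,  -  174/5, 274/15,229/7, 48,943/9,341, 552,  696.58 , 971]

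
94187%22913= 2535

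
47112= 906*52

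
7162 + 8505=15667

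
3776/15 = 3776/15 = 251.73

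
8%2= 0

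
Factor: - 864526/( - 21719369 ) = 2^1*7^( - 1 )*13^1*41^1  *  811^1*3102767^ (-1 ) 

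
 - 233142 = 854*( - 273 )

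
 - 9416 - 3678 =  - 13094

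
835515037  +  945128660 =1780643697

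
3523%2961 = 562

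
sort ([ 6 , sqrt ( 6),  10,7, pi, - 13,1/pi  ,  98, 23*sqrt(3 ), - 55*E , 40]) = [-55  *E , - 13,  1/pi, sqrt( 6) , pi,6, 7, 10 , 23 * sqrt( 3 ),40,  98]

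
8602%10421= 8602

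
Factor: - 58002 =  - 2^1*3^1* 7^1*1381^1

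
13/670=13/670 = 0.02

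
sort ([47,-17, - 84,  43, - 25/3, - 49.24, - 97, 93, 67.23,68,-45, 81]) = [ - 97, - 84,  -  49.24, -45, - 17, - 25/3 , 43, 47,  67.23 , 68, 81, 93] 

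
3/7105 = 3/7105 = 0.00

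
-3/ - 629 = 3/629= 0.00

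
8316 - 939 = 7377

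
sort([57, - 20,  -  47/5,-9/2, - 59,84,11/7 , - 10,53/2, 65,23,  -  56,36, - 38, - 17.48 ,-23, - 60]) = [-60,-59,-56, - 38, - 23 , - 20 ,-17.48, - 10, - 47/5,-9/2,11/7,23,53/2, 36, 57 , 65, 84 ] 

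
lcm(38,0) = 0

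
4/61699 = 4/61699 = 0.00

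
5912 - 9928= - 4016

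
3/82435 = 3/82435 = 0.00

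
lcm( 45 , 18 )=90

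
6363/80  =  79 + 43/80 = 79.54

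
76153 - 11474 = 64679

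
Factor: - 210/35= - 6=- 2^1*3^1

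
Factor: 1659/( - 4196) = -2^( - 2)*3^1*7^1*79^1*1049^( - 1)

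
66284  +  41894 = 108178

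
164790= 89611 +75179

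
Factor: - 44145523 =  -2473^1*17851^1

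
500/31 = 16 + 4/31 =16.13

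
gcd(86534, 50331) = 883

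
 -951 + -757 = -1708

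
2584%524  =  488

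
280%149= 131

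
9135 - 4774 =4361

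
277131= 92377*3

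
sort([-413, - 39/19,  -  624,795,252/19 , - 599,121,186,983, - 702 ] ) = [ - 702, - 624 , - 599, - 413, - 39/19,252/19, 121, 186, 795, 983]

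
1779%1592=187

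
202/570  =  101/285 = 0.35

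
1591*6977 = 11100407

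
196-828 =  - 632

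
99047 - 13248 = 85799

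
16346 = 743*22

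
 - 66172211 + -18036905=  - 84209116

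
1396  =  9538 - 8142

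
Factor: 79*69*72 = 392472 =2^3* 3^3*23^1*79^1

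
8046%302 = 194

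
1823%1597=226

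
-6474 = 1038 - 7512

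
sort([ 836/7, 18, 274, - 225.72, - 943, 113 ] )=[ - 943, - 225.72, 18 , 113, 836/7,  274] 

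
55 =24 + 31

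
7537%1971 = 1624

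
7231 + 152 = 7383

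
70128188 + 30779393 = 100907581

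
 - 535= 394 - 929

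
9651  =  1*9651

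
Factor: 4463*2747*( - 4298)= - 2^1*7^1*41^1*67^1*307^1*4463^1 =- 52692882578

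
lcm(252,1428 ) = 4284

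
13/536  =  13/536= 0.02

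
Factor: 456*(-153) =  - 69768 = -2^3* 3^3*17^1*19^1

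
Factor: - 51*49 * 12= - 2^2*3^2*7^2*17^1 = - 29988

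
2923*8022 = 23448306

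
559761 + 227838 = 787599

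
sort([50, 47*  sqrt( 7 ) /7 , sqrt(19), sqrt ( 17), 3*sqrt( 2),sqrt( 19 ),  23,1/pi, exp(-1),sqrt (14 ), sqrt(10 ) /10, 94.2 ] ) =[sqrt( 10) /10 , 1/pi, exp(-1),sqrt (14),  sqrt ( 17) , 3*sqrt( 2 ),sqrt( 19), sqrt( 19 ), 47*sqrt( 7)/7,23, 50 , 94.2]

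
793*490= 388570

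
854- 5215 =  - 4361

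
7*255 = 1785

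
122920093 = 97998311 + 24921782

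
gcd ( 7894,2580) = 2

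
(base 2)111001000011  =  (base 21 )85I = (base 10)3651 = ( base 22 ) 7BL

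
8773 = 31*283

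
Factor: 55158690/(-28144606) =-27579345/14072303 = -3^1*5^1*7^ ( -1)*53^1*113^1*307^1 *2010329^( - 1)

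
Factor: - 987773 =  -  61^1 * 16193^1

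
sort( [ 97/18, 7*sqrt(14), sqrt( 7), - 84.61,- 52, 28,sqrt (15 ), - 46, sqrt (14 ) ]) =[ - 84.61,-52,- 46, sqrt( 7) , sqrt(14),sqrt( 15),97/18,7*sqrt (14), 28 ]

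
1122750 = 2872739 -1749989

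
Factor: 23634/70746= 303/907=3^1*101^1*907^( - 1)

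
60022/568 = 30011/284 = 105.67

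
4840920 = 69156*70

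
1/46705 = 1/46705=0.00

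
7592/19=7592/19 = 399.58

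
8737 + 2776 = 11513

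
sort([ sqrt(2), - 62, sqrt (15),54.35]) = [ - 62  ,  sqrt(2 ),  sqrt(15),54.35]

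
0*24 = 0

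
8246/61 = 135 +11/61= 135.18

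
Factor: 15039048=2^3*3^1*626627^1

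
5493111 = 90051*61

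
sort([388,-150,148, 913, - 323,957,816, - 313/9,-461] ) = [ - 461,-323,-150 , - 313/9,148,  388,816,913, 957 ] 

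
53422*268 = 14317096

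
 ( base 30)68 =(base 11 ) 161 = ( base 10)188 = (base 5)1223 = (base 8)274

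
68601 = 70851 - 2250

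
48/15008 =3/938 =0.00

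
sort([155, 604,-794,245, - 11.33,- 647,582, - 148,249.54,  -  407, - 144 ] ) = [ - 794, - 647, - 407,  -  148, - 144,-11.33, 155,245,249.54,582 , 604] 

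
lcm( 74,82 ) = 3034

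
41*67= 2747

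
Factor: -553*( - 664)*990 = 363520080 = 2^4*3^2*5^1*7^1*11^1*79^1*83^1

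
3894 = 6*649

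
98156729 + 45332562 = 143489291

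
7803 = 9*867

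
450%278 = 172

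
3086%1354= 378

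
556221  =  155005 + 401216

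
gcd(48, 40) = 8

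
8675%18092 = 8675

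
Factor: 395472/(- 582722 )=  - 264/389= - 2^3 * 3^1*11^1 * 389^( - 1 ) 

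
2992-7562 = -4570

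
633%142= 65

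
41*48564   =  1991124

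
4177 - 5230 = - 1053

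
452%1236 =452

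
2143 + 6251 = 8394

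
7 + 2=9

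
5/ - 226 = - 1 +221/226 = -0.02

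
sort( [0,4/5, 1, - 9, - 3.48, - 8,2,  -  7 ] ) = [ - 9, - 8 , - 7,  -  3.48,0, 4/5,1, 2]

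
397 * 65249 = 25903853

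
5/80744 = 5/80744=0.00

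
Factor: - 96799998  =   - 2^1  *  3^1*  1249^1*12917^1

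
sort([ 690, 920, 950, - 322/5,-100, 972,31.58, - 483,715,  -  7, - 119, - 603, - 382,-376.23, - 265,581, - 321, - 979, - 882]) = [ - 979,-882, - 603,  -  483,-382, - 376.23,-321,-265, - 119, - 100, - 322/5,-7, 31.58,  581, 690, 715, 920, 950, 972 ] 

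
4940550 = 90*54895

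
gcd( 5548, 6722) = 2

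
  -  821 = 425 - 1246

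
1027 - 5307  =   - 4280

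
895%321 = 253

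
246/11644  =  3/142  =  0.02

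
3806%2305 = 1501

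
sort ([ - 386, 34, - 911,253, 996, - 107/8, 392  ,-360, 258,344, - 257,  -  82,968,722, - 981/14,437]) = [ - 911, - 386,- 360, -257,  -  82,  -  981/14,-107/8,  34,  253,258, 344 , 392  ,  437,722, 968,996]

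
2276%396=296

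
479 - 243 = 236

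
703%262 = 179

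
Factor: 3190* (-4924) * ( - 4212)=66160242720 = 2^5*3^4* 5^1*11^1* 13^1* 29^1*1231^1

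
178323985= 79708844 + 98615141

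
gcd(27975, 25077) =3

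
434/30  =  217/15  =  14.47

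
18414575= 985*18695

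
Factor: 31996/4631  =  2^2*11^( - 1)* 19^1 = 76/11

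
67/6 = 67/6 = 11.17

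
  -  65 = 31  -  96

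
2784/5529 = 928/1843 = 0.50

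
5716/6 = 2858/3 = 952.67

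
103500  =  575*180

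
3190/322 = 9 + 146/161 = 9.91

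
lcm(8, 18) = 72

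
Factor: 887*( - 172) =  -  2^2*43^1 * 887^1 = -  152564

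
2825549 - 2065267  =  760282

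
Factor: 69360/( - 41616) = - 3^( - 1)*5^1  =  -5/3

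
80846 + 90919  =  171765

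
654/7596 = 109/1266=0.09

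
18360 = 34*540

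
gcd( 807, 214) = 1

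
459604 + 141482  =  601086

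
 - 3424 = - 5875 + 2451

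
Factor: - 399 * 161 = - 3^1*7^2*19^1*23^1 = - 64239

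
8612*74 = 637288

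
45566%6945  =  3896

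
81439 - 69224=12215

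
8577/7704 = 1 + 97/856 = 1.11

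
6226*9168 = 57079968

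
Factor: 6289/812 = 2^( - 2) * 7^( - 1 )*19^1 * 29^(  -  1)*331^1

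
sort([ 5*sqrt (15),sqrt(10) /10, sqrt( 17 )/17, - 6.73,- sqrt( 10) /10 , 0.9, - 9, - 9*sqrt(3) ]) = [ - 9*sqrt(3),-9, - 6.73,  -  sqrt( 10 ) /10, sqrt(17)/17,  sqrt(10 )/10, 0.9  ,  5*sqrt(15 )]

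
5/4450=1/890 =0.00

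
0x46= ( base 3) 2121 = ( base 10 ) 70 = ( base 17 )42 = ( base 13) 55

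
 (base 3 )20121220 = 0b1001011011110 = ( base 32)4MU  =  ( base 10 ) 4830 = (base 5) 123310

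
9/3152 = 9/3152 = 0.00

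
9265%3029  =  178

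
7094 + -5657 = 1437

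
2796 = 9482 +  - 6686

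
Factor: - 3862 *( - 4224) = 16313088 = 2^8*3^1 * 11^1  *1931^1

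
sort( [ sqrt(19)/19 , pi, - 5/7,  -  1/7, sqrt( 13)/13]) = [ - 5/7, - 1/7,  sqrt( 19)/19,sqrt( 13)/13 , pi ]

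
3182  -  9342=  - 6160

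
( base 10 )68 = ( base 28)2C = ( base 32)24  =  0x44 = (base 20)38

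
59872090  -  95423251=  - 35551161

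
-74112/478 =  - 156 + 228/239  =  - 155.05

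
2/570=1/285 = 0.00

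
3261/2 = 1630 + 1/2 = 1630.50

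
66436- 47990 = 18446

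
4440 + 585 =5025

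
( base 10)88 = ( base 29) 31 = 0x58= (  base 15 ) 5D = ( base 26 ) 3A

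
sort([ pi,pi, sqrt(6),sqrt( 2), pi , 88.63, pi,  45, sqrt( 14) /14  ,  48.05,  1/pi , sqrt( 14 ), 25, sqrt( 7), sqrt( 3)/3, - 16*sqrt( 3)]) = [  -  16*sqrt (3),sqrt( 14 ) /14, 1/pi , sqrt( 3)/3, sqrt(2 ), sqrt( 6 ),sqrt( 7), pi, pi,  pi,pi, sqrt(14), 25, 45, 48.05, 88.63 ] 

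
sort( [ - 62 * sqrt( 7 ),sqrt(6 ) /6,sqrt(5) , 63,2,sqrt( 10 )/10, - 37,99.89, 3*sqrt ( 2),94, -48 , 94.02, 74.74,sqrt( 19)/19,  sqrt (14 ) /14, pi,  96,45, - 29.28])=[ - 62*sqrt(7 ),-48, - 37, -29.28,sqrt( 19) /19, sqrt(14)/14,sqrt(  10 ) /10,sqrt( 6 ) /6, 2,sqrt(5 ),  pi , 3*sqrt( 2 ),45,63,74.74,94  ,  94.02, 96,99.89] 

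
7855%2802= 2251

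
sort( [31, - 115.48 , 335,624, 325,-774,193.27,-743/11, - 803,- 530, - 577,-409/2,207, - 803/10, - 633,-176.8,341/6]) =[-803, - 774, - 633, - 577,- 530, - 409/2, - 176.8, - 115.48,- 803/10, - 743/11 , 31,341/6,193.27,207,325,335,624] 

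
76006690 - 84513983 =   -  8507293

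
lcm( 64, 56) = 448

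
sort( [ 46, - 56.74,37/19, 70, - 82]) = [ - 82, - 56.74, 37/19, 46, 70 ] 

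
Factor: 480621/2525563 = 3^1*503^( - 1) * 5021^( - 1)*160207^1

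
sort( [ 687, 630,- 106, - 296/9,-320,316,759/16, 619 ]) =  [ - 320, - 106, - 296/9,759/16,316,619,630, 687]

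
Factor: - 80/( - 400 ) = 5^( - 1) = 1/5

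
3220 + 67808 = 71028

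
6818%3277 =264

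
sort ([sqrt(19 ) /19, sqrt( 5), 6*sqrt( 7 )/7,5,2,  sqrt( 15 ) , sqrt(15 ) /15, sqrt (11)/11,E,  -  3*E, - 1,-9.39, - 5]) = [ - 9.39, - 3* E  , - 5, - 1, sqrt( 19) /19, sqrt(15)/15 , sqrt( 11)/11, 2, sqrt( 5 ) , 6* sqrt(7)/7,  E, sqrt( 15 ), 5]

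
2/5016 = 1/2508 =0.00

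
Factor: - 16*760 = -2^7*5^1* 19^1 = -12160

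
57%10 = 7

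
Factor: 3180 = 2^2*3^1*5^1 * 53^1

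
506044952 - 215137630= 290907322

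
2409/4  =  602  +  1/4 = 602.25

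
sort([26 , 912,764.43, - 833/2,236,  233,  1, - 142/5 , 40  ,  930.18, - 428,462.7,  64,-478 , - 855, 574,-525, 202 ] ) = [ - 855,-525, - 478 , - 428, - 833/2, - 142/5,  1, 26, 40, 64  ,  202 , 233, 236, 462.7, 574 , 764.43,912,930.18 ]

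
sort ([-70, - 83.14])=[ -83.14, - 70] 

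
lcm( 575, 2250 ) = 51750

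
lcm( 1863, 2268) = 52164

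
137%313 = 137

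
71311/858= 71311/858 = 83.11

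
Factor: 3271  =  3271^1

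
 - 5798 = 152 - 5950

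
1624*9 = 14616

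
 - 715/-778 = 715/778  =  0.92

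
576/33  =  192/11= 17.45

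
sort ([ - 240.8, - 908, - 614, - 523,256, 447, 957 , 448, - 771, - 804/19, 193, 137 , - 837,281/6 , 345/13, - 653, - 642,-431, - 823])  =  [ - 908,- 837,-823,-771, - 653, - 642, -614, - 523, - 431, - 240.8, - 804/19, 345/13, 281/6, 137,  193, 256, 447,448 , 957 ] 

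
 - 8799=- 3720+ - 5079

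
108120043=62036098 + 46083945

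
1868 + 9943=11811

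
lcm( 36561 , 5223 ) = 36561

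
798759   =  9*88751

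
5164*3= 15492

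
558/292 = 1  +  133/146 = 1.91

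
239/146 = 239/146 = 1.64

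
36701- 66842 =  -  30141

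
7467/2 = 3733 + 1/2 = 3733.50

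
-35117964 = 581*( - 60444)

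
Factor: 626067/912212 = 2^(-2) * 3^2 * 7^(-1 )*13^1*5351^1* 32579^(- 1 )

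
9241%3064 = 49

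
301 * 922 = 277522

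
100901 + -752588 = - 651687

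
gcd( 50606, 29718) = 2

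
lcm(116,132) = 3828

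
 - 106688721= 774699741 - 881388462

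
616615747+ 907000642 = 1523616389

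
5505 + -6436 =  - 931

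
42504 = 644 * 66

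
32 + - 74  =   -42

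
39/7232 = 39/7232 =0.01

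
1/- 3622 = - 1/3622 = -0.00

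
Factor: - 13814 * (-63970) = 2^2 * 5^1*6397^1*6907^1= 883681580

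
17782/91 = 17782/91  =  195.41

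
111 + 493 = 604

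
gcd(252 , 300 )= 12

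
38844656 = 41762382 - 2917726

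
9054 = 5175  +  3879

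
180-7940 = -7760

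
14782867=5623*2629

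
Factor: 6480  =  2^4*3^4 * 5^1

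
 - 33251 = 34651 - 67902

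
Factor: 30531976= 2^3 *3816497^1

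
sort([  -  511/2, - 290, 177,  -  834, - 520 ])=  [ - 834,  -  520, - 290, - 511/2, 177]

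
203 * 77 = 15631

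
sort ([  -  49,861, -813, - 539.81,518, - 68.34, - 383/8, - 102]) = [ - 813, - 539.81,-102, - 68.34, - 49 , - 383/8,518,861 ]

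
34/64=17/32 = 0.53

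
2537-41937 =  - 39400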